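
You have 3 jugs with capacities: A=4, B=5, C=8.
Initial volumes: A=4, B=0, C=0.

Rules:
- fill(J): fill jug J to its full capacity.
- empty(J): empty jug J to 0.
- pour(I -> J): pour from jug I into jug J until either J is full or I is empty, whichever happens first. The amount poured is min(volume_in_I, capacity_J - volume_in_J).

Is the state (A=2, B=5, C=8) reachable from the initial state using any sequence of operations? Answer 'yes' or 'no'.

Answer: yes

Derivation:
BFS from (A=4, B=0, C=0):
  1. fill(C) -> (A=4 B=0 C=8)
  2. pour(C -> B) -> (A=4 B=5 C=3)
  3. empty(B) -> (A=4 B=0 C=3)
  4. pour(C -> B) -> (A=4 B=3 C=0)
  5. fill(C) -> (A=4 B=3 C=8)
  6. pour(A -> B) -> (A=2 B=5 C=8)
Target reached → yes.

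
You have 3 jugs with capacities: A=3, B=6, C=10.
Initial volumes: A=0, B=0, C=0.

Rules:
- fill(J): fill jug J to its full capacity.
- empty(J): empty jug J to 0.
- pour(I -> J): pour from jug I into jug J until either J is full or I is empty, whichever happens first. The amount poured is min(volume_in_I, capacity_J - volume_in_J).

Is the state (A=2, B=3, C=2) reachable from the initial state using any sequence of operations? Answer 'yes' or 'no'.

Answer: no

Derivation:
BFS explored all 218 reachable states.
Reachable set includes: (0,0,0), (0,0,1), (0,0,2), (0,0,3), (0,0,4), (0,0,5), (0,0,6), (0,0,7), (0,0,8), (0,0,9), (0,0,10), (0,1,0) ...
Target (A=2, B=3, C=2) not in reachable set → no.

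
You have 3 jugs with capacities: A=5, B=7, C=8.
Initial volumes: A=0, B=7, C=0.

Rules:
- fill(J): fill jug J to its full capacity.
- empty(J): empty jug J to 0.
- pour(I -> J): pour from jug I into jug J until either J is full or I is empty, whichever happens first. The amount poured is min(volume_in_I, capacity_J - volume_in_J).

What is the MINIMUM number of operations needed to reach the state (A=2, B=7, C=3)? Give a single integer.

BFS from (A=0, B=7, C=0). One shortest path:
  1. fill(A) -> (A=5 B=7 C=0)
  2. pour(A -> C) -> (A=0 B=7 C=5)
  3. pour(B -> A) -> (A=5 B=2 C=5)
  4. pour(A -> C) -> (A=2 B=2 C=8)
  5. pour(C -> B) -> (A=2 B=7 C=3)
Reached target in 5 moves.

Answer: 5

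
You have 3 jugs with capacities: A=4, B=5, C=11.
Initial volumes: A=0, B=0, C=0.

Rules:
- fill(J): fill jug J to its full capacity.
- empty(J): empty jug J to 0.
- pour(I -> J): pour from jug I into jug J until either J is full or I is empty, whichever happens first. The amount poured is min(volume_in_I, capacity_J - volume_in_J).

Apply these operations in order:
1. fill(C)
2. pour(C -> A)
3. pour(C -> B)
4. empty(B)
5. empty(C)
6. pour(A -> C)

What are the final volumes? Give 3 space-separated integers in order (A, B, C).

Answer: 0 0 4

Derivation:
Step 1: fill(C) -> (A=0 B=0 C=11)
Step 2: pour(C -> A) -> (A=4 B=0 C=7)
Step 3: pour(C -> B) -> (A=4 B=5 C=2)
Step 4: empty(B) -> (A=4 B=0 C=2)
Step 5: empty(C) -> (A=4 B=0 C=0)
Step 6: pour(A -> C) -> (A=0 B=0 C=4)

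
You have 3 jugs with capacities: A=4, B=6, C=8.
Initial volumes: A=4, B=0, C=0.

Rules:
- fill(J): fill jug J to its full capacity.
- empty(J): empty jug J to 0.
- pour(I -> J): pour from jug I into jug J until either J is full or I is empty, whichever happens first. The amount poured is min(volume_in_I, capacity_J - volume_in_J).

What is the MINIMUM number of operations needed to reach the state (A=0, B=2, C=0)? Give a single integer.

BFS from (A=4, B=0, C=0). One shortest path:
  1. empty(A) -> (A=0 B=0 C=0)
  2. fill(B) -> (A=0 B=6 C=0)
  3. pour(B -> A) -> (A=4 B=2 C=0)
  4. empty(A) -> (A=0 B=2 C=0)
Reached target in 4 moves.

Answer: 4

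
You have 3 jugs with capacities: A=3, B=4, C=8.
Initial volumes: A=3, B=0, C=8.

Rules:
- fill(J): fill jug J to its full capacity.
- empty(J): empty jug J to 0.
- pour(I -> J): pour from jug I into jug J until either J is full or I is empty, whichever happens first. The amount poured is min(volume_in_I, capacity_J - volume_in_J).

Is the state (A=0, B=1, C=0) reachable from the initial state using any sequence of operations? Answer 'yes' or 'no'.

BFS from (A=3, B=0, C=8):
  1. empty(A) -> (A=0 B=0 C=8)
  2. fill(B) -> (A=0 B=4 C=8)
  3. empty(C) -> (A=0 B=4 C=0)
  4. pour(B -> A) -> (A=3 B=1 C=0)
  5. empty(A) -> (A=0 B=1 C=0)
Target reached → yes.

Answer: yes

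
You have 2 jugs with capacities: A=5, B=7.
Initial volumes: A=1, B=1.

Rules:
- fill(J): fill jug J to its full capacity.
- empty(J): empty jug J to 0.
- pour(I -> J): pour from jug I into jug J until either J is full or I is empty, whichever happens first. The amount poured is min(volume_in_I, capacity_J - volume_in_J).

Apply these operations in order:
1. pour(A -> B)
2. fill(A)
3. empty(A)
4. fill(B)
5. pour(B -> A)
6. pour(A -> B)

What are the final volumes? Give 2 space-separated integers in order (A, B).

Step 1: pour(A -> B) -> (A=0 B=2)
Step 2: fill(A) -> (A=5 B=2)
Step 3: empty(A) -> (A=0 B=2)
Step 4: fill(B) -> (A=0 B=7)
Step 5: pour(B -> A) -> (A=5 B=2)
Step 6: pour(A -> B) -> (A=0 B=7)

Answer: 0 7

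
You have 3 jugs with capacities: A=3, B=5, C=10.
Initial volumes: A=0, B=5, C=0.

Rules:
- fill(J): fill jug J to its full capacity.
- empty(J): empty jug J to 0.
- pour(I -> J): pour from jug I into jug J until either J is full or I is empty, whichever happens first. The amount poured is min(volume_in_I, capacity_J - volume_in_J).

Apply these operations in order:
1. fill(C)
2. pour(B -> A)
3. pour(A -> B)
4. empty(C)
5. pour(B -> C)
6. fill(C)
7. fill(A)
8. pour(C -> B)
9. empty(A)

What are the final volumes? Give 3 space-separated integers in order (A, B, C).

Answer: 0 5 5

Derivation:
Step 1: fill(C) -> (A=0 B=5 C=10)
Step 2: pour(B -> A) -> (A=3 B=2 C=10)
Step 3: pour(A -> B) -> (A=0 B=5 C=10)
Step 4: empty(C) -> (A=0 B=5 C=0)
Step 5: pour(B -> C) -> (A=0 B=0 C=5)
Step 6: fill(C) -> (A=0 B=0 C=10)
Step 7: fill(A) -> (A=3 B=0 C=10)
Step 8: pour(C -> B) -> (A=3 B=5 C=5)
Step 9: empty(A) -> (A=0 B=5 C=5)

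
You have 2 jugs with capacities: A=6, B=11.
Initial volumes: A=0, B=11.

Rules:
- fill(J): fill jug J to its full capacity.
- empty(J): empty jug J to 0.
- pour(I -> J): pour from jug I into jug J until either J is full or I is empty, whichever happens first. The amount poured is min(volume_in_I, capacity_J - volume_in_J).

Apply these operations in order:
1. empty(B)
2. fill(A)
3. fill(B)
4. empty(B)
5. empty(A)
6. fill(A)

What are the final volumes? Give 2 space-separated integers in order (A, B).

Step 1: empty(B) -> (A=0 B=0)
Step 2: fill(A) -> (A=6 B=0)
Step 3: fill(B) -> (A=6 B=11)
Step 4: empty(B) -> (A=6 B=0)
Step 5: empty(A) -> (A=0 B=0)
Step 6: fill(A) -> (A=6 B=0)

Answer: 6 0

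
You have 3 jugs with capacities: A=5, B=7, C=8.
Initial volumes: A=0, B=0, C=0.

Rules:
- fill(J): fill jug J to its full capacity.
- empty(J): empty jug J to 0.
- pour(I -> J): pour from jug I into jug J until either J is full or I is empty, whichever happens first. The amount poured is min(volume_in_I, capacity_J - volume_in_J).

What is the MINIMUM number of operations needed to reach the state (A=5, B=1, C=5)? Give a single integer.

Answer: 7

Derivation:
BFS from (A=0, B=0, C=0). One shortest path:
  1. fill(A) -> (A=5 B=0 C=0)
  2. fill(C) -> (A=5 B=0 C=8)
  3. pour(C -> B) -> (A=5 B=7 C=1)
  4. empty(B) -> (A=5 B=0 C=1)
  5. pour(C -> B) -> (A=5 B=1 C=0)
  6. pour(A -> C) -> (A=0 B=1 C=5)
  7. fill(A) -> (A=5 B=1 C=5)
Reached target in 7 moves.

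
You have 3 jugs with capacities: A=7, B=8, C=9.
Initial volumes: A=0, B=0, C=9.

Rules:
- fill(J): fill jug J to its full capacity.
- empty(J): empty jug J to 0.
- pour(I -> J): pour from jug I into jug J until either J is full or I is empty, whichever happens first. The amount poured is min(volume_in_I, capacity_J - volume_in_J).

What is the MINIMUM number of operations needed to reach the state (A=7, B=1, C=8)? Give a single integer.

BFS from (A=0, B=0, C=9). One shortest path:
  1. fill(A) -> (A=7 B=0 C=9)
  2. pour(A -> B) -> (A=0 B=7 C=9)
  3. pour(C -> B) -> (A=0 B=8 C=8)
  4. pour(B -> A) -> (A=7 B=1 C=8)
Reached target in 4 moves.

Answer: 4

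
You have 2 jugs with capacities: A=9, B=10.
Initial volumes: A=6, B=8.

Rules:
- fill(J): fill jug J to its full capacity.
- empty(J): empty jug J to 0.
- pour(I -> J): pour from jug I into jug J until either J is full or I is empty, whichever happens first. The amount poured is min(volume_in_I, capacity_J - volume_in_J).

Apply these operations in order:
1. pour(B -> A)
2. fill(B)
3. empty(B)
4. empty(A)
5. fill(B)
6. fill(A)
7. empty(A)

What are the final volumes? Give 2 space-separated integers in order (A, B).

Answer: 0 10

Derivation:
Step 1: pour(B -> A) -> (A=9 B=5)
Step 2: fill(B) -> (A=9 B=10)
Step 3: empty(B) -> (A=9 B=0)
Step 4: empty(A) -> (A=0 B=0)
Step 5: fill(B) -> (A=0 B=10)
Step 6: fill(A) -> (A=9 B=10)
Step 7: empty(A) -> (A=0 B=10)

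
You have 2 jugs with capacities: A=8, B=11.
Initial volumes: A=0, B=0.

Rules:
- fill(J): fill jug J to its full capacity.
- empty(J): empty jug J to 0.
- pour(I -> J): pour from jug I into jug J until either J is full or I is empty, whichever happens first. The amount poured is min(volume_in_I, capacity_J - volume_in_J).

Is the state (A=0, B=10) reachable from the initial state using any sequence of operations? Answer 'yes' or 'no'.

BFS from (A=0, B=0):
  1. fill(A) -> (A=8 B=0)
  2. pour(A -> B) -> (A=0 B=8)
  3. fill(A) -> (A=8 B=8)
  4. pour(A -> B) -> (A=5 B=11)
  5. empty(B) -> (A=5 B=0)
  6. pour(A -> B) -> (A=0 B=5)
  7. fill(A) -> (A=8 B=5)
  8. pour(A -> B) -> (A=2 B=11)
  9. empty(B) -> (A=2 B=0)
  10. pour(A -> B) -> (A=0 B=2)
  11. fill(A) -> (A=8 B=2)
  12. pour(A -> B) -> (A=0 B=10)
Target reached → yes.

Answer: yes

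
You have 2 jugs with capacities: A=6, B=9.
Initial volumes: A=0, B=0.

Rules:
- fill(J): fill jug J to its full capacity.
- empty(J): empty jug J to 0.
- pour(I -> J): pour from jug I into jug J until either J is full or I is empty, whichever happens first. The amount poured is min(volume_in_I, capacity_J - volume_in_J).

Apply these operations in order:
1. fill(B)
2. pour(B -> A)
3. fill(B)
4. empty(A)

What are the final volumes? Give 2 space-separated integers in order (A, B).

Answer: 0 9

Derivation:
Step 1: fill(B) -> (A=0 B=9)
Step 2: pour(B -> A) -> (A=6 B=3)
Step 3: fill(B) -> (A=6 B=9)
Step 4: empty(A) -> (A=0 B=9)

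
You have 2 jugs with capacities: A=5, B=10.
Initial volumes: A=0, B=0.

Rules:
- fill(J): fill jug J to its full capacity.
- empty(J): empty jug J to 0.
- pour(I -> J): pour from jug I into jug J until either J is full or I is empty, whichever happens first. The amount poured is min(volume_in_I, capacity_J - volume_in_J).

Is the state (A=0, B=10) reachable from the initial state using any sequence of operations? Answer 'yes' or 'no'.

Answer: yes

Derivation:
BFS from (A=0, B=0):
  1. fill(B) -> (A=0 B=10)
Target reached → yes.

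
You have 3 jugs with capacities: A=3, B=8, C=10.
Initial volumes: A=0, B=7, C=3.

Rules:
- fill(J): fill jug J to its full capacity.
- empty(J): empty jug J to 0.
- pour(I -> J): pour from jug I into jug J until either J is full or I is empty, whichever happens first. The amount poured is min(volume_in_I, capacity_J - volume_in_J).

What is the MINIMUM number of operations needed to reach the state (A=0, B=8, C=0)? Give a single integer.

Answer: 2

Derivation:
BFS from (A=0, B=7, C=3). One shortest path:
  1. fill(B) -> (A=0 B=8 C=3)
  2. empty(C) -> (A=0 B=8 C=0)
Reached target in 2 moves.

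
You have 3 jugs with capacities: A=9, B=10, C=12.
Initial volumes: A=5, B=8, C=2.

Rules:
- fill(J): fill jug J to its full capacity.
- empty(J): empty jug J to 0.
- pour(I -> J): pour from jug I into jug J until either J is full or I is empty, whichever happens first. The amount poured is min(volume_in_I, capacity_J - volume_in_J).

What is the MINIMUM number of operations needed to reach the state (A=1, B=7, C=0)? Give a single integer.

Answer: 6

Derivation:
BFS from (A=5, B=8, C=2). One shortest path:
  1. fill(B) -> (A=5 B=10 C=2)
  2. pour(A -> C) -> (A=0 B=10 C=7)
  3. pour(B -> A) -> (A=9 B=1 C=7)
  4. empty(A) -> (A=0 B=1 C=7)
  5. pour(B -> A) -> (A=1 B=0 C=7)
  6. pour(C -> B) -> (A=1 B=7 C=0)
Reached target in 6 moves.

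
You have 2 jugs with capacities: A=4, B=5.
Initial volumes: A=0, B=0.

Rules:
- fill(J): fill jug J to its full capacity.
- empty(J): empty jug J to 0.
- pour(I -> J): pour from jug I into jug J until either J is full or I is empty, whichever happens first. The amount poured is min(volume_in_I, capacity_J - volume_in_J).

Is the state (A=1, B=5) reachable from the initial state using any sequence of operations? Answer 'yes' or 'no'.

Answer: yes

Derivation:
BFS from (A=0, B=0):
  1. fill(B) -> (A=0 B=5)
  2. pour(B -> A) -> (A=4 B=1)
  3. empty(A) -> (A=0 B=1)
  4. pour(B -> A) -> (A=1 B=0)
  5. fill(B) -> (A=1 B=5)
Target reached → yes.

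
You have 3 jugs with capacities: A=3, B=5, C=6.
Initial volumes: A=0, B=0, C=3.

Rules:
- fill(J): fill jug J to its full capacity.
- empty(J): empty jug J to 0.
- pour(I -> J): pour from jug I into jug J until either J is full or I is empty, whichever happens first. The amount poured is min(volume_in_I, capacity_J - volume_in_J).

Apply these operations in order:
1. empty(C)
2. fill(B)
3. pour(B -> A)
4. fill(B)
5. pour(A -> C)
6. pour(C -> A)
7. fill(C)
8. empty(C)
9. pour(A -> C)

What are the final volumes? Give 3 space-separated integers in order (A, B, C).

Answer: 0 5 3

Derivation:
Step 1: empty(C) -> (A=0 B=0 C=0)
Step 2: fill(B) -> (A=0 B=5 C=0)
Step 3: pour(B -> A) -> (A=3 B=2 C=0)
Step 4: fill(B) -> (A=3 B=5 C=0)
Step 5: pour(A -> C) -> (A=0 B=5 C=3)
Step 6: pour(C -> A) -> (A=3 B=5 C=0)
Step 7: fill(C) -> (A=3 B=5 C=6)
Step 8: empty(C) -> (A=3 B=5 C=0)
Step 9: pour(A -> C) -> (A=0 B=5 C=3)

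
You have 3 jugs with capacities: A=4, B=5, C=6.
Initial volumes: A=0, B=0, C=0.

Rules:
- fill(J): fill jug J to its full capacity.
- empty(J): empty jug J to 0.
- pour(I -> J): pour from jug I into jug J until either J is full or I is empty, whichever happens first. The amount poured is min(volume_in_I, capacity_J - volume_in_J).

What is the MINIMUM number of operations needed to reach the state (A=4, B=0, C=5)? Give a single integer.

BFS from (A=0, B=0, C=0). One shortest path:
  1. fill(A) -> (A=4 B=0 C=0)
  2. fill(B) -> (A=4 B=5 C=0)
  3. pour(B -> C) -> (A=4 B=0 C=5)
Reached target in 3 moves.

Answer: 3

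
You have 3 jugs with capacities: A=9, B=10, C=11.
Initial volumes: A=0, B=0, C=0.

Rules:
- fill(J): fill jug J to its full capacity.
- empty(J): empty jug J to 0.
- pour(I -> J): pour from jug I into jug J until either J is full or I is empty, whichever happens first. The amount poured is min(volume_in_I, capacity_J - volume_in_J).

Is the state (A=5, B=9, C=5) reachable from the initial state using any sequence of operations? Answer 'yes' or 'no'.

BFS explored all 600 reachable states.
Reachable set includes: (0,0,0), (0,0,1), (0,0,2), (0,0,3), (0,0,4), (0,0,5), (0,0,6), (0,0,7), (0,0,8), (0,0,9), (0,0,10), (0,0,11) ...
Target (A=5, B=9, C=5) not in reachable set → no.

Answer: no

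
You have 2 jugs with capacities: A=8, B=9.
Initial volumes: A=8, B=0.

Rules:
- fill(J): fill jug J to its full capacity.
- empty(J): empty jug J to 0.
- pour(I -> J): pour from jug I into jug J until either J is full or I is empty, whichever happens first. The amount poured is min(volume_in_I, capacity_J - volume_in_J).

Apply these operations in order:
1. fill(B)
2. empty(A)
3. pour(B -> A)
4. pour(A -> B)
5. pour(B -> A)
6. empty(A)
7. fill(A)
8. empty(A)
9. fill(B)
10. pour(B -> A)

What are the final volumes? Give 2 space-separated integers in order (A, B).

Step 1: fill(B) -> (A=8 B=9)
Step 2: empty(A) -> (A=0 B=9)
Step 3: pour(B -> A) -> (A=8 B=1)
Step 4: pour(A -> B) -> (A=0 B=9)
Step 5: pour(B -> A) -> (A=8 B=1)
Step 6: empty(A) -> (A=0 B=1)
Step 7: fill(A) -> (A=8 B=1)
Step 8: empty(A) -> (A=0 B=1)
Step 9: fill(B) -> (A=0 B=9)
Step 10: pour(B -> A) -> (A=8 B=1)

Answer: 8 1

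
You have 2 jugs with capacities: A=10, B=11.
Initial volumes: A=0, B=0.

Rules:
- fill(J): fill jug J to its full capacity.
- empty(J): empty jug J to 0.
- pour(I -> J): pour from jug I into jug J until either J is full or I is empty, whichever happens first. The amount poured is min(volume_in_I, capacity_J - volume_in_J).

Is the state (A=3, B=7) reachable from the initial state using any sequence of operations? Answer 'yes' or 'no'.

BFS explored all 42 reachable states.
Reachable set includes: (0,0), (0,1), (0,2), (0,3), (0,4), (0,5), (0,6), (0,7), (0,8), (0,9), (0,10), (0,11) ...
Target (A=3, B=7) not in reachable set → no.

Answer: no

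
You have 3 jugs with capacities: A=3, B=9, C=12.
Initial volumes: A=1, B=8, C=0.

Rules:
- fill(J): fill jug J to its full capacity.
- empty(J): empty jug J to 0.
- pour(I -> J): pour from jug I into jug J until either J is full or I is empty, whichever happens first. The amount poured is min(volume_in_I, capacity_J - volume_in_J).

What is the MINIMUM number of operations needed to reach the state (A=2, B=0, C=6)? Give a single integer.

BFS from (A=1, B=8, C=0). One shortest path:
  1. empty(A) -> (A=0 B=8 C=0)
  2. pour(B -> A) -> (A=3 B=5 C=0)
  3. pour(A -> C) -> (A=0 B=5 C=3)
  4. pour(B -> A) -> (A=3 B=2 C=3)
  5. pour(A -> C) -> (A=0 B=2 C=6)
  6. pour(B -> A) -> (A=2 B=0 C=6)
Reached target in 6 moves.

Answer: 6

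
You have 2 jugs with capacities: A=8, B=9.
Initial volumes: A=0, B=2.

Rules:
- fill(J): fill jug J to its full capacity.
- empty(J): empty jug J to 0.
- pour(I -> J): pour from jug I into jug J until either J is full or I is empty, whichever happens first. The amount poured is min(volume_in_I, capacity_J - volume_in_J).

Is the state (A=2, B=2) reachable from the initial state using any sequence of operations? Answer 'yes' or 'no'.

Answer: no

Derivation:
BFS explored all 34 reachable states.
Reachable set includes: (0,0), (0,1), (0,2), (0,3), (0,4), (0,5), (0,6), (0,7), (0,8), (0,9), (1,0), (1,9) ...
Target (A=2, B=2) not in reachable set → no.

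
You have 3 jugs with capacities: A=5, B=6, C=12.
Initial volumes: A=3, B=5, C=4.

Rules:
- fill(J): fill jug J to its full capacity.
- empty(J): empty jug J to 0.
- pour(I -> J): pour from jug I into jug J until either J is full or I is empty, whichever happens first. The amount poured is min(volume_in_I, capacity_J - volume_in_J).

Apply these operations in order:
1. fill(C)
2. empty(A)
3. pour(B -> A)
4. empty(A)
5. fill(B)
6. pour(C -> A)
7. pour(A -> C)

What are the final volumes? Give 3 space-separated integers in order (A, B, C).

Answer: 0 6 12

Derivation:
Step 1: fill(C) -> (A=3 B=5 C=12)
Step 2: empty(A) -> (A=0 B=5 C=12)
Step 3: pour(B -> A) -> (A=5 B=0 C=12)
Step 4: empty(A) -> (A=0 B=0 C=12)
Step 5: fill(B) -> (A=0 B=6 C=12)
Step 6: pour(C -> A) -> (A=5 B=6 C=7)
Step 7: pour(A -> C) -> (A=0 B=6 C=12)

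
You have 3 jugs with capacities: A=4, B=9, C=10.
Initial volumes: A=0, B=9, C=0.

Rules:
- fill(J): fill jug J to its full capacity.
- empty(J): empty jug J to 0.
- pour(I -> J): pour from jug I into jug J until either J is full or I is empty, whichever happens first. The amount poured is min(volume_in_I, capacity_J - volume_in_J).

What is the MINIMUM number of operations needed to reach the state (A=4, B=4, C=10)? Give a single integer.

Answer: 4

Derivation:
BFS from (A=0, B=9, C=0). One shortest path:
  1. pour(B -> A) -> (A=4 B=5 C=0)
  2. pour(B -> C) -> (A=4 B=0 C=5)
  3. fill(B) -> (A=4 B=9 C=5)
  4. pour(B -> C) -> (A=4 B=4 C=10)
Reached target in 4 moves.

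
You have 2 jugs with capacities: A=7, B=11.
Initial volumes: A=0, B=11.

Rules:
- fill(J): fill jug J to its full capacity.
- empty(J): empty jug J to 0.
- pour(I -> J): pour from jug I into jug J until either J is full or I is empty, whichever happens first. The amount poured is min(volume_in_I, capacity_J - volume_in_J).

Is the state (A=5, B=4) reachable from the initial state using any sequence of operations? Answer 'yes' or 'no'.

BFS explored all 36 reachable states.
Reachable set includes: (0,0), (0,1), (0,2), (0,3), (0,4), (0,5), (0,6), (0,7), (0,8), (0,9), (0,10), (0,11) ...
Target (A=5, B=4) not in reachable set → no.

Answer: no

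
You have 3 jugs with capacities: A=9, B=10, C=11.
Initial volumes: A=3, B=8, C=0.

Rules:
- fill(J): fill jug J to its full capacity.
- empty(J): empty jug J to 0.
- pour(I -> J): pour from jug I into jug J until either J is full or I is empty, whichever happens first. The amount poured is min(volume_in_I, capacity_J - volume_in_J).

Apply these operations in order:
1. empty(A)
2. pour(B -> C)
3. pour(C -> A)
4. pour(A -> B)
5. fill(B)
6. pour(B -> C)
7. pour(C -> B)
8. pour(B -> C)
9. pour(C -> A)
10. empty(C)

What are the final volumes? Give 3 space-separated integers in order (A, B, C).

Step 1: empty(A) -> (A=0 B=8 C=0)
Step 2: pour(B -> C) -> (A=0 B=0 C=8)
Step 3: pour(C -> A) -> (A=8 B=0 C=0)
Step 4: pour(A -> B) -> (A=0 B=8 C=0)
Step 5: fill(B) -> (A=0 B=10 C=0)
Step 6: pour(B -> C) -> (A=0 B=0 C=10)
Step 7: pour(C -> B) -> (A=0 B=10 C=0)
Step 8: pour(B -> C) -> (A=0 B=0 C=10)
Step 9: pour(C -> A) -> (A=9 B=0 C=1)
Step 10: empty(C) -> (A=9 B=0 C=0)

Answer: 9 0 0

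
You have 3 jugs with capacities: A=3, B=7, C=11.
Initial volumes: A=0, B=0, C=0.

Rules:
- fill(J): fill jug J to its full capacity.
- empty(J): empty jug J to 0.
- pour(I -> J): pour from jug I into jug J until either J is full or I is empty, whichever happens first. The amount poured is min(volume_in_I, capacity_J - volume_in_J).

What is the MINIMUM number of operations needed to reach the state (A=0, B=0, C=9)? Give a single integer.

Answer: 6

Derivation:
BFS from (A=0, B=0, C=0). One shortest path:
  1. fill(A) -> (A=3 B=0 C=0)
  2. pour(A -> C) -> (A=0 B=0 C=3)
  3. fill(A) -> (A=3 B=0 C=3)
  4. pour(A -> C) -> (A=0 B=0 C=6)
  5. fill(A) -> (A=3 B=0 C=6)
  6. pour(A -> C) -> (A=0 B=0 C=9)
Reached target in 6 moves.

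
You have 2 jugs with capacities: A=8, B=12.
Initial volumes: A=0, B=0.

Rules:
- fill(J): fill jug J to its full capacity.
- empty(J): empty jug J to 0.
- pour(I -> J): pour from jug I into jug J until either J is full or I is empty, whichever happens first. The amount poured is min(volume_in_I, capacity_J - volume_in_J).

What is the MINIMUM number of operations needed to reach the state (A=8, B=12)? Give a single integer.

Answer: 2

Derivation:
BFS from (A=0, B=0). One shortest path:
  1. fill(A) -> (A=8 B=0)
  2. fill(B) -> (A=8 B=12)
Reached target in 2 moves.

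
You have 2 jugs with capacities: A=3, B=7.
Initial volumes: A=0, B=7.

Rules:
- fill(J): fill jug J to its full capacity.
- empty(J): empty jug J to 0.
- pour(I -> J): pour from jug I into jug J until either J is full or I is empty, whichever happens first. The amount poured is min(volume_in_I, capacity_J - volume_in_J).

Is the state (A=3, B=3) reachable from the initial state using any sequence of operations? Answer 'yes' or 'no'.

BFS from (A=0, B=7):
  1. fill(A) -> (A=3 B=7)
  2. empty(B) -> (A=3 B=0)
  3. pour(A -> B) -> (A=0 B=3)
  4. fill(A) -> (A=3 B=3)
Target reached → yes.

Answer: yes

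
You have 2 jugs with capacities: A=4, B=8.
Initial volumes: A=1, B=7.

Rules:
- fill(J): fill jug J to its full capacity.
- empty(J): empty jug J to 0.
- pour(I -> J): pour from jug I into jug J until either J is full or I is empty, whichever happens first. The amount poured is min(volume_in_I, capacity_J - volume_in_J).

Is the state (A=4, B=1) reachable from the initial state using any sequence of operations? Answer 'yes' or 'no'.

Answer: yes

Derivation:
BFS from (A=1, B=7):
  1. empty(B) -> (A=1 B=0)
  2. pour(A -> B) -> (A=0 B=1)
  3. fill(A) -> (A=4 B=1)
Target reached → yes.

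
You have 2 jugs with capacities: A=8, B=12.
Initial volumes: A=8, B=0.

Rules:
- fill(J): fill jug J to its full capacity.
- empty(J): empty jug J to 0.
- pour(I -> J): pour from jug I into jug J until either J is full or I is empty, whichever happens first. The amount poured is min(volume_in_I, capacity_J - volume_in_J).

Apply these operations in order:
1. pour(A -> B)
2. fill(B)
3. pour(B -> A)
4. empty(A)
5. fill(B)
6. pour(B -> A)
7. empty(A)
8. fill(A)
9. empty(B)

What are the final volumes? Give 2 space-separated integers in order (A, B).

Answer: 8 0

Derivation:
Step 1: pour(A -> B) -> (A=0 B=8)
Step 2: fill(B) -> (A=0 B=12)
Step 3: pour(B -> A) -> (A=8 B=4)
Step 4: empty(A) -> (A=0 B=4)
Step 5: fill(B) -> (A=0 B=12)
Step 6: pour(B -> A) -> (A=8 B=4)
Step 7: empty(A) -> (A=0 B=4)
Step 8: fill(A) -> (A=8 B=4)
Step 9: empty(B) -> (A=8 B=0)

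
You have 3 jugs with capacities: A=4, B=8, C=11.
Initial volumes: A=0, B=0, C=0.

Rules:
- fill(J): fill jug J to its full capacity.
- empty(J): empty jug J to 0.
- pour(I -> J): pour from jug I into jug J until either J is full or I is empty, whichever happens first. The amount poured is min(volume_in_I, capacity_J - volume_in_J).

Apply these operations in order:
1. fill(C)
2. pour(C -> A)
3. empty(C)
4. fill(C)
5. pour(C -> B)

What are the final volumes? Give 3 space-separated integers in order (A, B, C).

Step 1: fill(C) -> (A=0 B=0 C=11)
Step 2: pour(C -> A) -> (A=4 B=0 C=7)
Step 3: empty(C) -> (A=4 B=0 C=0)
Step 4: fill(C) -> (A=4 B=0 C=11)
Step 5: pour(C -> B) -> (A=4 B=8 C=3)

Answer: 4 8 3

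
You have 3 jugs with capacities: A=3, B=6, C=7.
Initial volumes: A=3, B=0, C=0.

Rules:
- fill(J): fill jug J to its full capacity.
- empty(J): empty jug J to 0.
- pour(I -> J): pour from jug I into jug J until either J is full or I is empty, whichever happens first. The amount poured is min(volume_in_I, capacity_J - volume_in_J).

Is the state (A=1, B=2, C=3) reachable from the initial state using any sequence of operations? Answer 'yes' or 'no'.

BFS explored all 164 reachable states.
Reachable set includes: (0,0,0), (0,0,1), (0,0,2), (0,0,3), (0,0,4), (0,0,5), (0,0,6), (0,0,7), (0,1,0), (0,1,1), (0,1,2), (0,1,3) ...
Target (A=1, B=2, C=3) not in reachable set → no.

Answer: no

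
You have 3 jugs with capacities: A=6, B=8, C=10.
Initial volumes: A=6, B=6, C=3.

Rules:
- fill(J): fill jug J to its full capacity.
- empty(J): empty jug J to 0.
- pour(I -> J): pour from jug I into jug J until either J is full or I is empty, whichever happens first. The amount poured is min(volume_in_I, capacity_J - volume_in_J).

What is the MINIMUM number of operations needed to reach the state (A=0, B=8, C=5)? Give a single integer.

BFS from (A=6, B=6, C=3). One shortest path:
  1. empty(A) -> (A=0 B=6 C=3)
  2. empty(B) -> (A=0 B=0 C=3)
  3. pour(C -> B) -> (A=0 B=3 C=0)
  4. fill(C) -> (A=0 B=3 C=10)
  5. pour(C -> B) -> (A=0 B=8 C=5)
Reached target in 5 moves.

Answer: 5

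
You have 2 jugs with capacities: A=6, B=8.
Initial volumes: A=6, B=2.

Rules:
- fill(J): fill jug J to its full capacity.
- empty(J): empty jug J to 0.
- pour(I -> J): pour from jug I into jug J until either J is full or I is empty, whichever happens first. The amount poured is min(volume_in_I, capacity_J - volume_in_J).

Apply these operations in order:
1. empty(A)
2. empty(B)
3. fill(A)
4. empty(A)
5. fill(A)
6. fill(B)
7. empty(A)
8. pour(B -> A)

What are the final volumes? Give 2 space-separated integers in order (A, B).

Step 1: empty(A) -> (A=0 B=2)
Step 2: empty(B) -> (A=0 B=0)
Step 3: fill(A) -> (A=6 B=0)
Step 4: empty(A) -> (A=0 B=0)
Step 5: fill(A) -> (A=6 B=0)
Step 6: fill(B) -> (A=6 B=8)
Step 7: empty(A) -> (A=0 B=8)
Step 8: pour(B -> A) -> (A=6 B=2)

Answer: 6 2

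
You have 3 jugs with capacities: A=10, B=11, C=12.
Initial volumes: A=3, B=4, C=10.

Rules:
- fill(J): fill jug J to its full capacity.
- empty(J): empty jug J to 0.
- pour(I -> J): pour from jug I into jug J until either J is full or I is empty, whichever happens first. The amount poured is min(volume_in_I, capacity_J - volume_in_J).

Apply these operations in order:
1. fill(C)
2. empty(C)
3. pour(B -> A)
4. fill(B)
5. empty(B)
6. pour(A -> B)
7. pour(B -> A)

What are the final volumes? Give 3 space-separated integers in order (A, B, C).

Answer: 7 0 0

Derivation:
Step 1: fill(C) -> (A=3 B=4 C=12)
Step 2: empty(C) -> (A=3 B=4 C=0)
Step 3: pour(B -> A) -> (A=7 B=0 C=0)
Step 4: fill(B) -> (A=7 B=11 C=0)
Step 5: empty(B) -> (A=7 B=0 C=0)
Step 6: pour(A -> B) -> (A=0 B=7 C=0)
Step 7: pour(B -> A) -> (A=7 B=0 C=0)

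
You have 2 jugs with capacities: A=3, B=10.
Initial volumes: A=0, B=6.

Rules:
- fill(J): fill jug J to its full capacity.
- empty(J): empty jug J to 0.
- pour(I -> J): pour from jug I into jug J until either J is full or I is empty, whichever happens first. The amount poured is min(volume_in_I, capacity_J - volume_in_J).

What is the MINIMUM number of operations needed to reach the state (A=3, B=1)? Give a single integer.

BFS from (A=0, B=6). One shortest path:
  1. fill(B) -> (A=0 B=10)
  2. pour(B -> A) -> (A=3 B=7)
  3. empty(A) -> (A=0 B=7)
  4. pour(B -> A) -> (A=3 B=4)
  5. empty(A) -> (A=0 B=4)
  6. pour(B -> A) -> (A=3 B=1)
Reached target in 6 moves.

Answer: 6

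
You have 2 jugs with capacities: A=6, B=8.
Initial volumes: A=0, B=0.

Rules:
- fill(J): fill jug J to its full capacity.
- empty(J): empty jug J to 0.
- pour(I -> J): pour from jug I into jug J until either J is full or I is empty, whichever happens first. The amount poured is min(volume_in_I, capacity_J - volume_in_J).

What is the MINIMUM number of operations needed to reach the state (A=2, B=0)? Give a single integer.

Answer: 4

Derivation:
BFS from (A=0, B=0). One shortest path:
  1. fill(B) -> (A=0 B=8)
  2. pour(B -> A) -> (A=6 B=2)
  3. empty(A) -> (A=0 B=2)
  4. pour(B -> A) -> (A=2 B=0)
Reached target in 4 moves.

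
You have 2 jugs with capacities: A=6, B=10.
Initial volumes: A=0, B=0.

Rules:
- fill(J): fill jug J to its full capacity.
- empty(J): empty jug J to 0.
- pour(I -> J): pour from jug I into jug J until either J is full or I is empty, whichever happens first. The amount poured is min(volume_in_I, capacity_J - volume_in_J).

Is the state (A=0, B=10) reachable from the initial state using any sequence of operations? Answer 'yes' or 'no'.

BFS from (A=0, B=0):
  1. fill(B) -> (A=0 B=10)
Target reached → yes.

Answer: yes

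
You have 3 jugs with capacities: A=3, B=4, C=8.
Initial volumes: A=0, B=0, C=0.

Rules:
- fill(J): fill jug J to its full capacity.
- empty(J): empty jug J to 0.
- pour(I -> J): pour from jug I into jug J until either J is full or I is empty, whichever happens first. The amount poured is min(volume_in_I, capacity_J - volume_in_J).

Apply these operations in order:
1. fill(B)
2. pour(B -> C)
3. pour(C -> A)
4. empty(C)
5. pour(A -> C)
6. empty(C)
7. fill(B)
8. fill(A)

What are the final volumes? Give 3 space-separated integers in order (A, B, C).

Answer: 3 4 0

Derivation:
Step 1: fill(B) -> (A=0 B=4 C=0)
Step 2: pour(B -> C) -> (A=0 B=0 C=4)
Step 3: pour(C -> A) -> (A=3 B=0 C=1)
Step 4: empty(C) -> (A=3 B=0 C=0)
Step 5: pour(A -> C) -> (A=0 B=0 C=3)
Step 6: empty(C) -> (A=0 B=0 C=0)
Step 7: fill(B) -> (A=0 B=4 C=0)
Step 8: fill(A) -> (A=3 B=4 C=0)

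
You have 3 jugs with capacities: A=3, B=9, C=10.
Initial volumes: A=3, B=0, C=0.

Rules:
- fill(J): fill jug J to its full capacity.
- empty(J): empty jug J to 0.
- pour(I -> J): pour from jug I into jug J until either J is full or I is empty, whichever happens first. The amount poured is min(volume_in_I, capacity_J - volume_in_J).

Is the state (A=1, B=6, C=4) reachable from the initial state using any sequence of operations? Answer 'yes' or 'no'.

Answer: no

Derivation:
BFS explored all 296 reachable states.
Reachable set includes: (0,0,0), (0,0,1), (0,0,2), (0,0,3), (0,0,4), (0,0,5), (0,0,6), (0,0,7), (0,0,8), (0,0,9), (0,0,10), (0,1,0) ...
Target (A=1, B=6, C=4) not in reachable set → no.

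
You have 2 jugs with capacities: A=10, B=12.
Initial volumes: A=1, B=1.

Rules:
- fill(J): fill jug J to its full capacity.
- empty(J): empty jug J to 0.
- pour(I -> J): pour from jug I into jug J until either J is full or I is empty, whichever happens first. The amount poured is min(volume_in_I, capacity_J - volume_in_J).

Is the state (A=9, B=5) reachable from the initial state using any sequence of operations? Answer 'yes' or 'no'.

Answer: no

Derivation:
BFS explored all 45 reachable states.
Reachable set includes: (0,0), (0,1), (0,2), (0,3), (0,4), (0,5), (0,6), (0,7), (0,8), (0,9), (0,10), (0,11) ...
Target (A=9, B=5) not in reachable set → no.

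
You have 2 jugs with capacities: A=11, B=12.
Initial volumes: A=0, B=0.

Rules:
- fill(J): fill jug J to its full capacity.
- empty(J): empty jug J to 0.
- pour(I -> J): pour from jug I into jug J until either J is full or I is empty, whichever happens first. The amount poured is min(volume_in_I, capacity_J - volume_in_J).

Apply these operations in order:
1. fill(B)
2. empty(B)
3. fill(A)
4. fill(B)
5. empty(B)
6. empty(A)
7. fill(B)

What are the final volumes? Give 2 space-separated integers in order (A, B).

Step 1: fill(B) -> (A=0 B=12)
Step 2: empty(B) -> (A=0 B=0)
Step 3: fill(A) -> (A=11 B=0)
Step 4: fill(B) -> (A=11 B=12)
Step 5: empty(B) -> (A=11 B=0)
Step 6: empty(A) -> (A=0 B=0)
Step 7: fill(B) -> (A=0 B=12)

Answer: 0 12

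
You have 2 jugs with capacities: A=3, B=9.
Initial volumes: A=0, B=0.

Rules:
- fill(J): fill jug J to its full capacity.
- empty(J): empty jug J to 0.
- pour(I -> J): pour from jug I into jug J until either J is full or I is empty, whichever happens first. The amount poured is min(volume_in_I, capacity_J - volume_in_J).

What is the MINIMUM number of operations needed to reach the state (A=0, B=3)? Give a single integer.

Answer: 2

Derivation:
BFS from (A=0, B=0). One shortest path:
  1. fill(A) -> (A=3 B=0)
  2. pour(A -> B) -> (A=0 B=3)
Reached target in 2 moves.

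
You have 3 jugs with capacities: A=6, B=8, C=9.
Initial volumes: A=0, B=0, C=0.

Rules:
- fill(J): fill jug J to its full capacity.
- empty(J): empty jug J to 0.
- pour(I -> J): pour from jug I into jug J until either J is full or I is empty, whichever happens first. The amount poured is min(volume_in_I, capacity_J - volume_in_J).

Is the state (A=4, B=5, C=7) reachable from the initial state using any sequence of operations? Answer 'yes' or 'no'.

BFS explored all 350 reachable states.
Reachable set includes: (0,0,0), (0,0,1), (0,0,2), (0,0,3), (0,0,4), (0,0,5), (0,0,6), (0,0,7), (0,0,8), (0,0,9), (0,1,0), (0,1,1) ...
Target (A=4, B=5, C=7) not in reachable set → no.

Answer: no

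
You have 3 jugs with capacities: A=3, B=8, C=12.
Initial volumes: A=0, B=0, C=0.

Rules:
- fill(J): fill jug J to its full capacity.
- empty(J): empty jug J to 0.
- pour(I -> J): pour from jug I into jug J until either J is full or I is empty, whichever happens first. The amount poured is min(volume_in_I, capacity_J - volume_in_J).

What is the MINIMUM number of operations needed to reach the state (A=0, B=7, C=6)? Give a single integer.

BFS from (A=0, B=0, C=0). One shortest path:
  1. fill(B) -> (A=0 B=8 C=0)
  2. pour(B -> C) -> (A=0 B=0 C=8)
  3. fill(B) -> (A=0 B=8 C=8)
  4. pour(B -> C) -> (A=0 B=4 C=12)
  5. pour(C -> A) -> (A=3 B=4 C=9)
  6. empty(A) -> (A=0 B=4 C=9)
  7. pour(C -> A) -> (A=3 B=4 C=6)
  8. pour(A -> B) -> (A=0 B=7 C=6)
Reached target in 8 moves.

Answer: 8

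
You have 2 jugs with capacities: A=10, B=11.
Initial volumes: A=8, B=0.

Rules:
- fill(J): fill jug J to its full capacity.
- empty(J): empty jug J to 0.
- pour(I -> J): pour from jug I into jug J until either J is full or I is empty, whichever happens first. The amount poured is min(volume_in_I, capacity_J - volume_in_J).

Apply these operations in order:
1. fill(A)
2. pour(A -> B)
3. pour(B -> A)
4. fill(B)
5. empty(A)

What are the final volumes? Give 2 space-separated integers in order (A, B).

Answer: 0 11

Derivation:
Step 1: fill(A) -> (A=10 B=0)
Step 2: pour(A -> B) -> (A=0 B=10)
Step 3: pour(B -> A) -> (A=10 B=0)
Step 4: fill(B) -> (A=10 B=11)
Step 5: empty(A) -> (A=0 B=11)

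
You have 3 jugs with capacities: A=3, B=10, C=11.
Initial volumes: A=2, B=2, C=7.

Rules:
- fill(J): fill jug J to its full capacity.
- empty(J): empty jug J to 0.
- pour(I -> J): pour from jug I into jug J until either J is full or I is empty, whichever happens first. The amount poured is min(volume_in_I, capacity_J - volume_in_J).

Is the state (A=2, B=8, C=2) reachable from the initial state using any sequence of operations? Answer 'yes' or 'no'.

Answer: no

Derivation:
BFS explored all 349 reachable states.
Reachable set includes: (0,0,0), (0,0,1), (0,0,2), (0,0,3), (0,0,4), (0,0,5), (0,0,6), (0,0,7), (0,0,8), (0,0,9), (0,0,10), (0,0,11) ...
Target (A=2, B=8, C=2) not in reachable set → no.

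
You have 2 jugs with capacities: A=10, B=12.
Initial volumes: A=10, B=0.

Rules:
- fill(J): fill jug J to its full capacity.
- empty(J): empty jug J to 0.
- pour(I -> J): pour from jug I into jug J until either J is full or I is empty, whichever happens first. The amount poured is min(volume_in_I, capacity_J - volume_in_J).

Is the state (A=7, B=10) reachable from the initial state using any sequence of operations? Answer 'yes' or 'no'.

BFS explored all 22 reachable states.
Reachable set includes: (0,0), (0,2), (0,4), (0,6), (0,8), (0,10), (0,12), (2,0), (2,12), (4,0), (4,12), (6,0) ...
Target (A=7, B=10) not in reachable set → no.

Answer: no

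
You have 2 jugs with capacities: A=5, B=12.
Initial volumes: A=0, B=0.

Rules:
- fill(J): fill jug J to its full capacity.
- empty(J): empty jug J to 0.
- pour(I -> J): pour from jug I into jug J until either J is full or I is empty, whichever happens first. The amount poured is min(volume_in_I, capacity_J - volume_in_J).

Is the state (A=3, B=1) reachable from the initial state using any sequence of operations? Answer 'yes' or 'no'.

BFS explored all 34 reachable states.
Reachable set includes: (0,0), (0,1), (0,2), (0,3), (0,4), (0,5), (0,6), (0,7), (0,8), (0,9), (0,10), (0,11) ...
Target (A=3, B=1) not in reachable set → no.

Answer: no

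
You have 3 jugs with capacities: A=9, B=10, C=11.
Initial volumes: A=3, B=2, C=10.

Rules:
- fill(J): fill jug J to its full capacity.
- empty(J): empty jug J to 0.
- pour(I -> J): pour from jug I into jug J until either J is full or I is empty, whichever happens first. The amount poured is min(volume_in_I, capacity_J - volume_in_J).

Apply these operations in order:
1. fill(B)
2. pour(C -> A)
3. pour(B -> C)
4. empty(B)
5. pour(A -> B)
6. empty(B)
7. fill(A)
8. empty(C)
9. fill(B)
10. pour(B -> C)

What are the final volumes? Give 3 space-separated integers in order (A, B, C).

Step 1: fill(B) -> (A=3 B=10 C=10)
Step 2: pour(C -> A) -> (A=9 B=10 C=4)
Step 3: pour(B -> C) -> (A=9 B=3 C=11)
Step 4: empty(B) -> (A=9 B=0 C=11)
Step 5: pour(A -> B) -> (A=0 B=9 C=11)
Step 6: empty(B) -> (A=0 B=0 C=11)
Step 7: fill(A) -> (A=9 B=0 C=11)
Step 8: empty(C) -> (A=9 B=0 C=0)
Step 9: fill(B) -> (A=9 B=10 C=0)
Step 10: pour(B -> C) -> (A=9 B=0 C=10)

Answer: 9 0 10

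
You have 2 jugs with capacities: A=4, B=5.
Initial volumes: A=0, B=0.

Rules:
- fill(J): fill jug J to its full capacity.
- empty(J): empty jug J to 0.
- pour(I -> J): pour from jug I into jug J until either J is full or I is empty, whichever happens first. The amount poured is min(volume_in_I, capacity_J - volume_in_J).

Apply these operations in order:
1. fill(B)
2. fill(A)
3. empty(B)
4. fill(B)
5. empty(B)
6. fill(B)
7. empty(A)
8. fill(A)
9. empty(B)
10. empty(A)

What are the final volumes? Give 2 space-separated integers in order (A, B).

Answer: 0 0

Derivation:
Step 1: fill(B) -> (A=0 B=5)
Step 2: fill(A) -> (A=4 B=5)
Step 3: empty(B) -> (A=4 B=0)
Step 4: fill(B) -> (A=4 B=5)
Step 5: empty(B) -> (A=4 B=0)
Step 6: fill(B) -> (A=4 B=5)
Step 7: empty(A) -> (A=0 B=5)
Step 8: fill(A) -> (A=4 B=5)
Step 9: empty(B) -> (A=4 B=0)
Step 10: empty(A) -> (A=0 B=0)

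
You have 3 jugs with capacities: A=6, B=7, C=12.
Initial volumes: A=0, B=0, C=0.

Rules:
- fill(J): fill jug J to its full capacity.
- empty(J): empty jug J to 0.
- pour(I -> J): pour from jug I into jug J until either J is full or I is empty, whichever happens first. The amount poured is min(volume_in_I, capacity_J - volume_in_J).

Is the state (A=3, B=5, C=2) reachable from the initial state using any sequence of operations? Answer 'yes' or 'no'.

Answer: no

Derivation:
BFS explored all 398 reachable states.
Reachable set includes: (0,0,0), (0,0,1), (0,0,2), (0,0,3), (0,0,4), (0,0,5), (0,0,6), (0,0,7), (0,0,8), (0,0,9), (0,0,10), (0,0,11) ...
Target (A=3, B=5, C=2) not in reachable set → no.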